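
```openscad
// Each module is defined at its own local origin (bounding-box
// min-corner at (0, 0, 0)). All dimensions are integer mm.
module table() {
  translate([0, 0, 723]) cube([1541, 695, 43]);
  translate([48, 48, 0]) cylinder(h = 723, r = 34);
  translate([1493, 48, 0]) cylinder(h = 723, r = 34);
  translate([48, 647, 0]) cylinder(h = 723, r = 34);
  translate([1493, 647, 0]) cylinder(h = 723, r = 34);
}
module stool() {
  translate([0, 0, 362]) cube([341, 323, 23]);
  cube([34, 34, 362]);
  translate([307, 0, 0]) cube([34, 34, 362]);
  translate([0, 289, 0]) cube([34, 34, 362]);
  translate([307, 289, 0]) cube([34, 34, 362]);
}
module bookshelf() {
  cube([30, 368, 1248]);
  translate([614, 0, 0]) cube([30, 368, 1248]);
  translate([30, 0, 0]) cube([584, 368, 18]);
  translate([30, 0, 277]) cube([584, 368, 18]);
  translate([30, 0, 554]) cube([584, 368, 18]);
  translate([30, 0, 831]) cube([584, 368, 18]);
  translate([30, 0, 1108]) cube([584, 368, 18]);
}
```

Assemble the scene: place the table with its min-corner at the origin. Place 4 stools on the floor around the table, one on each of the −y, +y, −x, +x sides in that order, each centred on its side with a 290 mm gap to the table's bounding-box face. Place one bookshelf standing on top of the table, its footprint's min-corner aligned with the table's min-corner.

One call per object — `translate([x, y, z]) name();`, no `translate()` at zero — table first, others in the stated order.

table();
translate([600, -613, 0]) stool();
translate([600, 985, 0]) stool();
translate([-631, 186, 0]) stool();
translate([1831, 186, 0]) stool();
translate([0, 0, 766]) bookshelf();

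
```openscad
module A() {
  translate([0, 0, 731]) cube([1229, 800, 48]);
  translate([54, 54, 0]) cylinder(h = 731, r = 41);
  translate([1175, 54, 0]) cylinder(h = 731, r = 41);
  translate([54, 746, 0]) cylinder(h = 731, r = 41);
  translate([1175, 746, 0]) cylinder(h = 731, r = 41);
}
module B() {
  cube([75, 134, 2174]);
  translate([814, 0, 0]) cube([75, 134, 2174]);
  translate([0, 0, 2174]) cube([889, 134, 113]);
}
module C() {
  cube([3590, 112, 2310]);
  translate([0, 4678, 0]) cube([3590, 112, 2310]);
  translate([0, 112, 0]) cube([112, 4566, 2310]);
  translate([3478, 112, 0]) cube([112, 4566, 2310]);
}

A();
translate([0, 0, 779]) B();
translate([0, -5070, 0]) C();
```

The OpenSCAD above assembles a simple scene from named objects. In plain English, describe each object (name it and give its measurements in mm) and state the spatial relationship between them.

A is a table with a 1229×800 mm rectangular top, 48 mm thick, top surface at z = 779 mm, supported by four round legs of 82 mm diameter, each leg's bounding box inset 13 mm from the nearest pair of top edges, running from the floor.

B is a rectangular door frame: two vertical jambs of 75×134 mm section, 2174 mm tall, with a clear opening 739 mm wide between their inner faces. A header 113 mm tall and 134 mm deep lies on top of the jambs and spans the full outside width.

C is a box-shaped house frame (walls only): outside footprint 3590×4790 mm, wall height 2310 mm, wall thickness 112 mm. The two y-facing walls run the full x-width; the two x-facing walls fit between the inner faces of the y-facing walls.

The door frame is on top of the table. The house frame is on the floor beside the table on its −y side.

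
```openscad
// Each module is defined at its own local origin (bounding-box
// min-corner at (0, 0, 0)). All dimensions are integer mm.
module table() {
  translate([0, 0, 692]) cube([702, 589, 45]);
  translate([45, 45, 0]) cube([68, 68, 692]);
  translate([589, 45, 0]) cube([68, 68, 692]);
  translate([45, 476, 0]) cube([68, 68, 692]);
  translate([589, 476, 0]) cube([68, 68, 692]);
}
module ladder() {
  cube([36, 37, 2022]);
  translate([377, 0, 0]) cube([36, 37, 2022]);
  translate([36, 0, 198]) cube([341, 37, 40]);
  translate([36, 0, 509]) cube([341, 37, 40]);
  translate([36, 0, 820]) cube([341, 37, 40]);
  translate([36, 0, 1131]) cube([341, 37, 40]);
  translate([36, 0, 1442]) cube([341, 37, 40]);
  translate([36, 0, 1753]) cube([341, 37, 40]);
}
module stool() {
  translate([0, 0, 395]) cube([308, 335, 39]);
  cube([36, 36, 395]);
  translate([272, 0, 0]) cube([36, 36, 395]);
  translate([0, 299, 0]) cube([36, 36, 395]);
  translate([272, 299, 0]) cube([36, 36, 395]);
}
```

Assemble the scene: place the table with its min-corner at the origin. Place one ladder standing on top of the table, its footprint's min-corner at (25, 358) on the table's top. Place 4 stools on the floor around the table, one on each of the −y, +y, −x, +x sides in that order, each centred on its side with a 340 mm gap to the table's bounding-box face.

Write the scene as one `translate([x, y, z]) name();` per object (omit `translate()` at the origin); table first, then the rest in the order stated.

table();
translate([25, 358, 737]) ladder();
translate([197, -675, 0]) stool();
translate([197, 929, 0]) stool();
translate([-648, 127, 0]) stool();
translate([1042, 127, 0]) stool();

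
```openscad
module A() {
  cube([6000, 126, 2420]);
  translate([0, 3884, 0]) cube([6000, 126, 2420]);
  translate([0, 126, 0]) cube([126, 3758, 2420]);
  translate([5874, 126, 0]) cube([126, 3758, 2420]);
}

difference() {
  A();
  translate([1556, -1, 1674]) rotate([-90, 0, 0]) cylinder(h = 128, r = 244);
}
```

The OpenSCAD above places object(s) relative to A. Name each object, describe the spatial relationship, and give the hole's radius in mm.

A is a house frame. The house frame has a circular hole through its front wall. The hole's radius is 244 mm.

The subtracted cylinder has r = 244 mm.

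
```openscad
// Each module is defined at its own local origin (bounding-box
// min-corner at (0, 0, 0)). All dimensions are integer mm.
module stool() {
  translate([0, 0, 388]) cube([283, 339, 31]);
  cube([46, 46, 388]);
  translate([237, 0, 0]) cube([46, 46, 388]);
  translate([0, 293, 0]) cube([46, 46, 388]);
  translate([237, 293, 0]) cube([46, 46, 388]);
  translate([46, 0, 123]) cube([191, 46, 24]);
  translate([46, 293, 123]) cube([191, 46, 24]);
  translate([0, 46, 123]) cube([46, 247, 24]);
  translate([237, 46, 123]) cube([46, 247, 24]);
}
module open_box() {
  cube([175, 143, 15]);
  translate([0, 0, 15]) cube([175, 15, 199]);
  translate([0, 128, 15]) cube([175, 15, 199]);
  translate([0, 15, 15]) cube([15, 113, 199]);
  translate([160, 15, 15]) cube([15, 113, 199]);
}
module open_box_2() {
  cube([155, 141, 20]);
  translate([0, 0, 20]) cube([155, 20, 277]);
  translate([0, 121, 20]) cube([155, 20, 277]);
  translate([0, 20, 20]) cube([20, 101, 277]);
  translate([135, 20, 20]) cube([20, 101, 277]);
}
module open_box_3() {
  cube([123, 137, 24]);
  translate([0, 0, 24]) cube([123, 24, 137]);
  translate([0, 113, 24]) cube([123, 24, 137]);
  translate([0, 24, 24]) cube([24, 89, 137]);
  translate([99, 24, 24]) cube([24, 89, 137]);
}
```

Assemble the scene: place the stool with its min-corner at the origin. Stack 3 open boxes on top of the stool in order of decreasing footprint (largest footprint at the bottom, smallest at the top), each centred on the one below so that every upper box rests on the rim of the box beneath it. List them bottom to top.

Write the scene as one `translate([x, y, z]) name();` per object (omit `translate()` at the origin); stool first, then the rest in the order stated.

stool();
translate([54, 98, 419]) open_box();
translate([64, 99, 633]) open_box_2();
translate([80, 101, 930]) open_box_3();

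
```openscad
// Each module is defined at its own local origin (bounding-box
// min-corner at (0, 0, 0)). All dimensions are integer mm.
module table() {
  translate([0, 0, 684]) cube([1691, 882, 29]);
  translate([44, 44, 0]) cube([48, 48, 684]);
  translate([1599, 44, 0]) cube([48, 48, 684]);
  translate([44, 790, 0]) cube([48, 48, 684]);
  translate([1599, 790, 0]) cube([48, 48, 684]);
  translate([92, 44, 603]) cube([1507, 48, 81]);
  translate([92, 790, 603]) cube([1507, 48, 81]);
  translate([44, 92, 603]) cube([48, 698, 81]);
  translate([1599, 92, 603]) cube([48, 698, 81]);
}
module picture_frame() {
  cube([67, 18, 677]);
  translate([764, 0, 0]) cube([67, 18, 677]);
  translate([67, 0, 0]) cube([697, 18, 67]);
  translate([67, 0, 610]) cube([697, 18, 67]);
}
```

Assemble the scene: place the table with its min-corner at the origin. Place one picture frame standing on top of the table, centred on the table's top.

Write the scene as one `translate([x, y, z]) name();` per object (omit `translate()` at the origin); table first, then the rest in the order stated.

table();
translate([430, 432, 713]) picture_frame();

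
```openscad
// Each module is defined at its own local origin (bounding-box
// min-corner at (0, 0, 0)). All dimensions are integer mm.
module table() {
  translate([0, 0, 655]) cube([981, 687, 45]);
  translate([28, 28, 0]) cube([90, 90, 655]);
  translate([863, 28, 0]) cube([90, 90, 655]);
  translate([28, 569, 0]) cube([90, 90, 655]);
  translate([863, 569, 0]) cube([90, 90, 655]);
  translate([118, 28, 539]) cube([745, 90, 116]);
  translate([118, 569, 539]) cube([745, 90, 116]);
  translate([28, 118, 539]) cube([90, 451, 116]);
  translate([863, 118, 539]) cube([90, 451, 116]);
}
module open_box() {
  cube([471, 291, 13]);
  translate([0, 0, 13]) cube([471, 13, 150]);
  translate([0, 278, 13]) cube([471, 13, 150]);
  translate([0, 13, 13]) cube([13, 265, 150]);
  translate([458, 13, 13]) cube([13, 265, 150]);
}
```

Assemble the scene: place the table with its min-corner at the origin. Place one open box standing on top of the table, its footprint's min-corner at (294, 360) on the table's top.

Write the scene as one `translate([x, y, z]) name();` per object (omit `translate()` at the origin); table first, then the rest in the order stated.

table();
translate([294, 360, 700]) open_box();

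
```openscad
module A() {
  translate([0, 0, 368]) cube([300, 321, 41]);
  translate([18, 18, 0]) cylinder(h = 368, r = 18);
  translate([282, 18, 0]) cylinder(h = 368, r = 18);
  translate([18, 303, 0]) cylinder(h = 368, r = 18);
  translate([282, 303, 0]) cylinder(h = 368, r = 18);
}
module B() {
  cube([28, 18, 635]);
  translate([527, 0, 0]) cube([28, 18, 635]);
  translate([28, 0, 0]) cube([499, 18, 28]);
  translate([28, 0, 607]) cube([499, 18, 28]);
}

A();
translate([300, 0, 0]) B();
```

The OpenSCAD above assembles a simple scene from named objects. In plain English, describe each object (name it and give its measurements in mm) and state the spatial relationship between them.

A is a four-legged stool. The seat is a 300×321×41 mm slab whose top surface is at z = 409 mm; four round legs, each 36 mm in diameter, run from the floor (z = 0) to the underside of the seat, each leg's axis is inset half a diameter from the nearest pair of seat edges (so the leg's bounding box is flush with the corner).

B is a rectangular picture frame lying in the x–z plane (depth along y). The opening is 499 mm wide (x) by 579 mm tall (z), surrounded by a border 28 mm wide on all four sides. The frame is 18 mm deep and is made of two full-height vertical stiles with two horizontal rails fitted between them.

The picture frame is against the stool's +x side, with their −y faces flush.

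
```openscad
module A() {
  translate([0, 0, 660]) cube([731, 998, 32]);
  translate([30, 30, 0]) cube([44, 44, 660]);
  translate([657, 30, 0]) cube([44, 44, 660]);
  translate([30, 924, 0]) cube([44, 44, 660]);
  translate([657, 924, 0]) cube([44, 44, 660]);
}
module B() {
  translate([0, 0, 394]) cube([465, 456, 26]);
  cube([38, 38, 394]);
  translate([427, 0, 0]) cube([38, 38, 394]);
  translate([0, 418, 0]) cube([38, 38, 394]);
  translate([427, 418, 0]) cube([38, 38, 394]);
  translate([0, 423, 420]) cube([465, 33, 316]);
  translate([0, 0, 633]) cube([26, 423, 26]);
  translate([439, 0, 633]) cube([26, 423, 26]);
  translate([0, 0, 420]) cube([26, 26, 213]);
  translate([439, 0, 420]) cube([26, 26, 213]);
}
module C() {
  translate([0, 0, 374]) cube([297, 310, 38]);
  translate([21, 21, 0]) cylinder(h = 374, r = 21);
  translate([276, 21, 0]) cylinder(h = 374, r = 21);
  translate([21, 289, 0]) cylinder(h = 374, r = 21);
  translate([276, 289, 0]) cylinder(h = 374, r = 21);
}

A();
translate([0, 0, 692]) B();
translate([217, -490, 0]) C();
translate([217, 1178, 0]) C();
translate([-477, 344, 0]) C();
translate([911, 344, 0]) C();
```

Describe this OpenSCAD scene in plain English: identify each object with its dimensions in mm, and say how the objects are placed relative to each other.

A is a table: top 731 mm (x) × 998 mm (y), 32 mm thick, upper face at z = 692 mm, on four 44×44 mm square legs, each inset 30 mm from the nearest pair of top edges, running from z = 0 to the bottom of the top.

B is a chair. The seat is a 465×456×26 mm slab with its top at z = 420 mm, on four 38×38 mm corner legs (flush with the seat edges, standing on z = 0). A flat backrest 33 mm thick, 316 mm tall, spans the full seat width and rises from the seat top along its +y edge, rear face flush with the rear of the seat. Two armrests of 26×26 mm section run along each side from the seat's front edge to the front of the backrest, top faces 239 mm above the seat top and outer faces flush with the seat's x-edges; a 26×26 mm post under the front of each armrest stands on the seat at the front corner.

C is a four-legged stool. The seat is a 297×310×38 mm slab whose top surface is at z = 412 mm; four round legs, each 42 mm in diameter, run from the floor (z = 0) to the underside of the seat, each leg's axis is inset half a diameter from the nearest pair of seat edges (so the leg's bounding box is flush with the corner).

The chair is on top of the table. Four stools sit around the table at the −y, +y, −x, +x sides.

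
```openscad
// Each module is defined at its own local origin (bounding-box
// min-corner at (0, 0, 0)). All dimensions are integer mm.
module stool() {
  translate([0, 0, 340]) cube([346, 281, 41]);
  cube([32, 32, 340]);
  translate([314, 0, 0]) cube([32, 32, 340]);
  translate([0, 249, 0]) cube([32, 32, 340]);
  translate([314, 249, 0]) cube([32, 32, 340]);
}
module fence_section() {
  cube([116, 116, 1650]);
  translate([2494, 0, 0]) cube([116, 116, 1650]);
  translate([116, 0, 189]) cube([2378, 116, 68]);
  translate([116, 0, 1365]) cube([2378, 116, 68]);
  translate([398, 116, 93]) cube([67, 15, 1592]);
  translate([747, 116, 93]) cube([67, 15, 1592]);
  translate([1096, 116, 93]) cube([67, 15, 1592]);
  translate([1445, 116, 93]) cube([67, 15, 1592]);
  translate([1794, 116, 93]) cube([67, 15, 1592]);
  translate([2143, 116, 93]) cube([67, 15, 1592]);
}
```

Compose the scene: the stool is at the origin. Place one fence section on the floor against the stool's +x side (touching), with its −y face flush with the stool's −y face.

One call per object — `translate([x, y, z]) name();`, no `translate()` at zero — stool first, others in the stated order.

stool();
translate([346, 0, 0]) fence_section();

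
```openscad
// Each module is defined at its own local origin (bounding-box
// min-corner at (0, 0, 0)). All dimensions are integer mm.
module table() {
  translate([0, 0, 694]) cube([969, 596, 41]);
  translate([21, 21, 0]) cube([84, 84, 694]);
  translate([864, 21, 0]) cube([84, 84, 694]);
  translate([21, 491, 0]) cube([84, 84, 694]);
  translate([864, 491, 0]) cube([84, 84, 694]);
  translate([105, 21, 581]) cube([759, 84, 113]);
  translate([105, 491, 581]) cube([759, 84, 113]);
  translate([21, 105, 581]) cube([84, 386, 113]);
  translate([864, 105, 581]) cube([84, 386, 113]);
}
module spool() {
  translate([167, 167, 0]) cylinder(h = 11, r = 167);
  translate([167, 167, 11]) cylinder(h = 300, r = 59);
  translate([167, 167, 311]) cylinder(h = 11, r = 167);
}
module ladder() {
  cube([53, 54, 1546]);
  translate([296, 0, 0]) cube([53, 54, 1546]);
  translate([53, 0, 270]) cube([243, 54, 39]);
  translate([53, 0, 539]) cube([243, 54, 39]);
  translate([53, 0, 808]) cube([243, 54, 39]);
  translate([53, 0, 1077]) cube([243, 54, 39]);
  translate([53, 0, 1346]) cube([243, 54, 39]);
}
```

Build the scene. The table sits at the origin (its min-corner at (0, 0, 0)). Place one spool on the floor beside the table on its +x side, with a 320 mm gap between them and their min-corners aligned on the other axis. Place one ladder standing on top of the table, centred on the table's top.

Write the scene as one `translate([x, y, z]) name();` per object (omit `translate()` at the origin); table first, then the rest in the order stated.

table();
translate([1289, 0, 0]) spool();
translate([310, 271, 735]) ladder();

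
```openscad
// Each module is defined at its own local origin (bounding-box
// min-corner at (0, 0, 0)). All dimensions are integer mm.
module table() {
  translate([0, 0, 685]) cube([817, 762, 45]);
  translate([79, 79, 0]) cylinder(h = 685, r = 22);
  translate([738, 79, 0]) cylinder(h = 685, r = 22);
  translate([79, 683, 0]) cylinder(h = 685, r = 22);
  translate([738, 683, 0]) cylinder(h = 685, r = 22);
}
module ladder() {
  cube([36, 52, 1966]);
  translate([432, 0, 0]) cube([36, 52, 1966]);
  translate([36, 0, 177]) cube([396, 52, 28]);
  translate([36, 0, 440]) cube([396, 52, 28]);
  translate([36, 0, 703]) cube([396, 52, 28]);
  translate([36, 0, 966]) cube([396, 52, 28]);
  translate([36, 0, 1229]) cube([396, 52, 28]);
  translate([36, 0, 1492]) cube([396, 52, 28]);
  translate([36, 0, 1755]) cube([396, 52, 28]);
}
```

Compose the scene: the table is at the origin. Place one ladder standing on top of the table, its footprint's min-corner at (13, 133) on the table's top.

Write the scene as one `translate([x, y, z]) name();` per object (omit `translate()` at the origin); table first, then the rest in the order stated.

table();
translate([13, 133, 730]) ladder();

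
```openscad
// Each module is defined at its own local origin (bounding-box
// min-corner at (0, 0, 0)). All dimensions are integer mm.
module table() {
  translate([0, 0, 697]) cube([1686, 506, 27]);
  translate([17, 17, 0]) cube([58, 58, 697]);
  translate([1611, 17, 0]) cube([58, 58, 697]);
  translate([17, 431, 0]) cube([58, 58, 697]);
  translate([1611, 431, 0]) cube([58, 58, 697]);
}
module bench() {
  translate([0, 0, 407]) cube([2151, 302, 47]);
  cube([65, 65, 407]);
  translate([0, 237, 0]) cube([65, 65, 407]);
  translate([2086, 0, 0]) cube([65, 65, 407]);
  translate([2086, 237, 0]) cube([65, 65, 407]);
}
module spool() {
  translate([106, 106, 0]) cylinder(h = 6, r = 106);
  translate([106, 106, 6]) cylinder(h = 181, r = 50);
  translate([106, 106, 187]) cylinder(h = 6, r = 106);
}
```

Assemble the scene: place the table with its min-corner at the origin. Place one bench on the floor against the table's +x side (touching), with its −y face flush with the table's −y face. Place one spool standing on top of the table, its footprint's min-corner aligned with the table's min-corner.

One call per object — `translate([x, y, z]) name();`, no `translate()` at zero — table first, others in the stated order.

table();
translate([1686, 0, 0]) bench();
translate([0, 0, 724]) spool();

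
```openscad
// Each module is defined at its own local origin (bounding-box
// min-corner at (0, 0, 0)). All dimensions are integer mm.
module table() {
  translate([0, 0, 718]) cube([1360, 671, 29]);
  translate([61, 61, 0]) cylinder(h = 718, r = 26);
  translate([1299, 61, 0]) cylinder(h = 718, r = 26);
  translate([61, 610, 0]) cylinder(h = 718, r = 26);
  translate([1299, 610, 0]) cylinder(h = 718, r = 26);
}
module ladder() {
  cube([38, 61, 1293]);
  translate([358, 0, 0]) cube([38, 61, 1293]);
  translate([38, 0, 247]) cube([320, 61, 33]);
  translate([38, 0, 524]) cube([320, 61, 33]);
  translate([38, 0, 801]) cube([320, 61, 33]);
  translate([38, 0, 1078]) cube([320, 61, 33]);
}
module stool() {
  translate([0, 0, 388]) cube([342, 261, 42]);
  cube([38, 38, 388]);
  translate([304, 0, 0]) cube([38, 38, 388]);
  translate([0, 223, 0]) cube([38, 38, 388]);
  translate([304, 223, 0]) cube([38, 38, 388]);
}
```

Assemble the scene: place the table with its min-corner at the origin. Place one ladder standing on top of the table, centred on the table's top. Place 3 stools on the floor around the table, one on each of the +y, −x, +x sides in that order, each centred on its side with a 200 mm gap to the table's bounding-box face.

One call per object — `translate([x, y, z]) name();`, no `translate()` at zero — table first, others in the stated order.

table();
translate([482, 305, 747]) ladder();
translate([509, 871, 0]) stool();
translate([-542, 205, 0]) stool();
translate([1560, 205, 0]) stool();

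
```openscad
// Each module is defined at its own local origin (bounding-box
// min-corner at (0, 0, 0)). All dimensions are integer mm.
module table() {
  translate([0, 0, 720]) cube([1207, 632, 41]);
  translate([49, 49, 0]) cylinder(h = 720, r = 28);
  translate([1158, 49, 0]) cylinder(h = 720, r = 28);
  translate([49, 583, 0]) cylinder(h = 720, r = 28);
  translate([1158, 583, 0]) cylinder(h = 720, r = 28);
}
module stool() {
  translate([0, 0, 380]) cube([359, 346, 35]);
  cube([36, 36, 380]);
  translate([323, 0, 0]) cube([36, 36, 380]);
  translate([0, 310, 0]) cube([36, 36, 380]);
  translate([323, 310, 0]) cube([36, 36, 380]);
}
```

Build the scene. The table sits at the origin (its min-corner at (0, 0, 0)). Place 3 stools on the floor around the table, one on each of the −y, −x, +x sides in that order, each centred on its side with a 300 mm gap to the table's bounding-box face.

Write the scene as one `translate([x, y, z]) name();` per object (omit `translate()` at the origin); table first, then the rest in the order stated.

table();
translate([424, -646, 0]) stool();
translate([-659, 143, 0]) stool();
translate([1507, 143, 0]) stool();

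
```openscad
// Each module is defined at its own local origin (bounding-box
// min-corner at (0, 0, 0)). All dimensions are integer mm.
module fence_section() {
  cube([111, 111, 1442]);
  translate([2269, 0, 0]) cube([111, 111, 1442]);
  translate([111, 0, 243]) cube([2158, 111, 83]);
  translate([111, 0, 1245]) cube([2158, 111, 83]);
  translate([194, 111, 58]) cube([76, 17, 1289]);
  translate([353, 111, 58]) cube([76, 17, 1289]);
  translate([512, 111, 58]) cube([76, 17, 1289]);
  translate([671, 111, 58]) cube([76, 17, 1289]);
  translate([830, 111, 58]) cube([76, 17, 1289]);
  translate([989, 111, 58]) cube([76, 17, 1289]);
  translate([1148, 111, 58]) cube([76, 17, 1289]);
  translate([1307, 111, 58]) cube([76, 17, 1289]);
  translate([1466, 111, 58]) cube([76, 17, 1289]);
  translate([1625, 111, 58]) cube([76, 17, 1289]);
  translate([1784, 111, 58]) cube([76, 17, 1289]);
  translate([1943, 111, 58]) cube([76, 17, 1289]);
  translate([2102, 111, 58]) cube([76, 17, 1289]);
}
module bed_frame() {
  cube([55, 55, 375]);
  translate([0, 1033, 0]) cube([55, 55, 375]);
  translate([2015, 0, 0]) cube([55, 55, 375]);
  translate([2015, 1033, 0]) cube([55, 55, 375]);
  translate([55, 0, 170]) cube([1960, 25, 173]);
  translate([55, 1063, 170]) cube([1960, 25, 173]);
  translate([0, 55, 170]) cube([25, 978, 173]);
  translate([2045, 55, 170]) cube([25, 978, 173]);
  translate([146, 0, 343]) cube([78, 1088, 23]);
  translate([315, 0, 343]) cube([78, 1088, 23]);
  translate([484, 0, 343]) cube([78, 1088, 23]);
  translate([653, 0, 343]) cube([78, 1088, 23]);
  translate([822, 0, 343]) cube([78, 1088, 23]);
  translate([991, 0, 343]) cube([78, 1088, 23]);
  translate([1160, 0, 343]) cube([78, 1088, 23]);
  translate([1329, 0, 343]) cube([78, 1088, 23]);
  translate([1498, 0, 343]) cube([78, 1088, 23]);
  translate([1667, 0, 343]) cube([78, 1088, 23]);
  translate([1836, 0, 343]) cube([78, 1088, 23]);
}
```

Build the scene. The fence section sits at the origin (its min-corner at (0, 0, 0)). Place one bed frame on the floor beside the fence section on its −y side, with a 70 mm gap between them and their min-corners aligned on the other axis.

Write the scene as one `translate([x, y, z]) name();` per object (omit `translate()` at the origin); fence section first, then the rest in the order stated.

fence_section();
translate([0, -1158, 0]) bed_frame();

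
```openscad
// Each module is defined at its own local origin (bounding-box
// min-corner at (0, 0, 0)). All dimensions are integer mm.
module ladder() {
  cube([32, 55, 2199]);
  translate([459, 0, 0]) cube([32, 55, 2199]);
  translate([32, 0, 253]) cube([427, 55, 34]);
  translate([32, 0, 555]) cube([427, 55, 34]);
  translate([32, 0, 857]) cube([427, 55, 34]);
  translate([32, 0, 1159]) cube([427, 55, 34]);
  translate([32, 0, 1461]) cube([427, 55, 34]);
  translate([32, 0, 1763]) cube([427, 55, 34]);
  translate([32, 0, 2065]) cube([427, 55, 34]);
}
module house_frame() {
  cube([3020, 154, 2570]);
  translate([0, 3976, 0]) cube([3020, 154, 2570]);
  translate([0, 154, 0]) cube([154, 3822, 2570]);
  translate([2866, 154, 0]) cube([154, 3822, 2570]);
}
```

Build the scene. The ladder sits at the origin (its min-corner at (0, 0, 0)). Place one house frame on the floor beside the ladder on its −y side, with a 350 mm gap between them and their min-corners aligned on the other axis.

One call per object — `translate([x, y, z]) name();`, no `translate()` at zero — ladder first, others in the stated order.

ladder();
translate([0, -4480, 0]) house_frame();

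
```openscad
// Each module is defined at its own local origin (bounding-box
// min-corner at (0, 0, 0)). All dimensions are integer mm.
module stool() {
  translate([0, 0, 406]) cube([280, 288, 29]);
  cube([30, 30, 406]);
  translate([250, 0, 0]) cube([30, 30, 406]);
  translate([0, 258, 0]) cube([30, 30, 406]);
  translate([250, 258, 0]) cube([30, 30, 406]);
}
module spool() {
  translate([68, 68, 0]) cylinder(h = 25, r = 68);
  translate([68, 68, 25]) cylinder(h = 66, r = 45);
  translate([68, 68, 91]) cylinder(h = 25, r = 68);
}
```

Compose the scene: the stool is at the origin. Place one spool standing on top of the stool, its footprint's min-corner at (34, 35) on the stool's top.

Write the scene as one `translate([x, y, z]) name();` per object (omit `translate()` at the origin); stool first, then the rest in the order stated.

stool();
translate([34, 35, 435]) spool();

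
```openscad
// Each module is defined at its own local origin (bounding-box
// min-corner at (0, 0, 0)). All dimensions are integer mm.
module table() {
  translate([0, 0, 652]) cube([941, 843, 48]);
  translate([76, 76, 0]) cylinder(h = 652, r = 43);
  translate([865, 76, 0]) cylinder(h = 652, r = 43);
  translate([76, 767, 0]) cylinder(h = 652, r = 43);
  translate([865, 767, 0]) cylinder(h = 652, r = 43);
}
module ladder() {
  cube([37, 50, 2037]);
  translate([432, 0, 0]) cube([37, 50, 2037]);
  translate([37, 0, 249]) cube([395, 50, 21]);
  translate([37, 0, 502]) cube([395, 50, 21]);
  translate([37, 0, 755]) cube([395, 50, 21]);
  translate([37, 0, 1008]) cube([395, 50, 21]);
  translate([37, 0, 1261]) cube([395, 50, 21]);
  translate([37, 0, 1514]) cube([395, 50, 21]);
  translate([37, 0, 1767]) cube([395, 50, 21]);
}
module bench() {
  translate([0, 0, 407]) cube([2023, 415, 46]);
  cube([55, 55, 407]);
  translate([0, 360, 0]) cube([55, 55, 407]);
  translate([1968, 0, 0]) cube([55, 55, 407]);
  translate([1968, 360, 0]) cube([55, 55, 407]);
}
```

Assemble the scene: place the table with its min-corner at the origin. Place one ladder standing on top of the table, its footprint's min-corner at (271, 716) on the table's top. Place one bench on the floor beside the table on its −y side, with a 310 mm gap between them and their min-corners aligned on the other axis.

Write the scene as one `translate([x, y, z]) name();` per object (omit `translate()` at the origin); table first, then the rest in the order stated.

table();
translate([271, 716, 700]) ladder();
translate([0, -725, 0]) bench();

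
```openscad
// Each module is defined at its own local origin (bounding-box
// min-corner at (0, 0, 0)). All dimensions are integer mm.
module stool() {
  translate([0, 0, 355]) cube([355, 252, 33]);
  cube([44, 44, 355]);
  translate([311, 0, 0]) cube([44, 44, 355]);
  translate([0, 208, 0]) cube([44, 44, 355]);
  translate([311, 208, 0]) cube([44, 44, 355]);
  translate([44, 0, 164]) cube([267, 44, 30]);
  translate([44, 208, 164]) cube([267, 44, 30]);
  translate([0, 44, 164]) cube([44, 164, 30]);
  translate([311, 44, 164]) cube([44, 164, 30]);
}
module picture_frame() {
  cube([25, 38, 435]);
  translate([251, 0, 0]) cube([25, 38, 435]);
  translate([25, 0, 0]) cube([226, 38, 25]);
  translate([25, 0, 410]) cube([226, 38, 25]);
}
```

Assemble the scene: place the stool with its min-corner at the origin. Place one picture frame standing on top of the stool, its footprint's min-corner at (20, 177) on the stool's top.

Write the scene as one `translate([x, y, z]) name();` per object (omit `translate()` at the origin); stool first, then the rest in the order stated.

stool();
translate([20, 177, 388]) picture_frame();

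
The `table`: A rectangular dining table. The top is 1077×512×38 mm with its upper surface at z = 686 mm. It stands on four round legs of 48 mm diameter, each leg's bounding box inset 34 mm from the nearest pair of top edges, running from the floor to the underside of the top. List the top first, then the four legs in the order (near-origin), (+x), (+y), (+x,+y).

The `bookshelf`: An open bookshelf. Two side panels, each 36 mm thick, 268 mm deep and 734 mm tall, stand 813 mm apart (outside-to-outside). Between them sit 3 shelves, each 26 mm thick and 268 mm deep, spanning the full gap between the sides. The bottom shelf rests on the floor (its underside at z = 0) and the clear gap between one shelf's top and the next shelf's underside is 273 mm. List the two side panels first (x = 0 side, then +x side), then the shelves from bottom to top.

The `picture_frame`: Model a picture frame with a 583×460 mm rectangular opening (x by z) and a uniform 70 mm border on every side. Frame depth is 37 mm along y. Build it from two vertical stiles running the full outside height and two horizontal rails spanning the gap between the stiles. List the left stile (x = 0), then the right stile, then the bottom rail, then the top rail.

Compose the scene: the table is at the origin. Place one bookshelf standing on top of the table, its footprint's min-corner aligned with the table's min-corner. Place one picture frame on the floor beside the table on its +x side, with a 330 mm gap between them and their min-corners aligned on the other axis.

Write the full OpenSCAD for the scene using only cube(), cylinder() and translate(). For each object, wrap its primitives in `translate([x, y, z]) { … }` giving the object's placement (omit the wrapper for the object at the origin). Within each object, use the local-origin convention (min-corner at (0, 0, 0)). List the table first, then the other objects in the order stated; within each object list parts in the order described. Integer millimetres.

translate([0, 0, 648]) cube([1077, 512, 38]);
translate([58, 58, 0]) cylinder(h = 648, r = 24);
translate([1019, 58, 0]) cylinder(h = 648, r = 24);
translate([58, 454, 0]) cylinder(h = 648, r = 24);
translate([1019, 454, 0]) cylinder(h = 648, r = 24);
translate([0, 0, 686]) {
  cube([36, 268, 734]);
  translate([777, 0, 0]) cube([36, 268, 734]);
  translate([36, 0, 0]) cube([741, 268, 26]);
  translate([36, 0, 299]) cube([741, 268, 26]);
  translate([36, 0, 598]) cube([741, 268, 26]);
}
translate([1407, 0, 0]) {
  cube([70, 37, 600]);
  translate([653, 0, 0]) cube([70, 37, 600]);
  translate([70, 0, 0]) cube([583, 37, 70]);
  translate([70, 0, 530]) cube([583, 37, 70]);
}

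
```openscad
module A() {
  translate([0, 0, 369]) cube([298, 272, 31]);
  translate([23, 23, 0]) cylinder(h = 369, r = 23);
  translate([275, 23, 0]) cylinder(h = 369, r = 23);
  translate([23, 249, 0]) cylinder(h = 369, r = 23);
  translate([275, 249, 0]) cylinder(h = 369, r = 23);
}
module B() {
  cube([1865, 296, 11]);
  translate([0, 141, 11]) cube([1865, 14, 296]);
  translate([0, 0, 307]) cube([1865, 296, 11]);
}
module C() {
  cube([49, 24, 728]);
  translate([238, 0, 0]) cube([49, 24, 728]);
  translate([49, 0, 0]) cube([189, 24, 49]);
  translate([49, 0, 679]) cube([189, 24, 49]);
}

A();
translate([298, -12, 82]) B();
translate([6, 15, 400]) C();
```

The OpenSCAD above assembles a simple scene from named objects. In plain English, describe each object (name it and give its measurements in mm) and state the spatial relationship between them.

A is a simple wooden stool: a rectangular seat 298 mm (x) by 272 mm (y), 31 mm thick, top face at z = 400 mm, on four round legs, each 46 mm in diameter. The legs rest on z = 0, each leg's axis is inset half a diameter from the nearest pair of seat edges (so the leg's bounding box is flush with the corner).

B is an I-beam lying along x, 1865 mm long. Overall section height 318 mm. Two flanges 296 mm wide (y) and 11 mm thick, one on the floor and one at the top; a web 14 mm thick runs between them, centred on the flange width.

C is a rectangular picture frame lying in the x–z plane (depth along y). The opening is 189 mm wide (x) by 630 mm tall (z), surrounded by a border 49 mm wide on all four sides. The frame is 24 mm deep and is made of two full-height vertical stiles with two horizontal rails fitted between them.

The I-beam is beside the stool with their tops flush at z = 400. The picture frame is on top of the stool.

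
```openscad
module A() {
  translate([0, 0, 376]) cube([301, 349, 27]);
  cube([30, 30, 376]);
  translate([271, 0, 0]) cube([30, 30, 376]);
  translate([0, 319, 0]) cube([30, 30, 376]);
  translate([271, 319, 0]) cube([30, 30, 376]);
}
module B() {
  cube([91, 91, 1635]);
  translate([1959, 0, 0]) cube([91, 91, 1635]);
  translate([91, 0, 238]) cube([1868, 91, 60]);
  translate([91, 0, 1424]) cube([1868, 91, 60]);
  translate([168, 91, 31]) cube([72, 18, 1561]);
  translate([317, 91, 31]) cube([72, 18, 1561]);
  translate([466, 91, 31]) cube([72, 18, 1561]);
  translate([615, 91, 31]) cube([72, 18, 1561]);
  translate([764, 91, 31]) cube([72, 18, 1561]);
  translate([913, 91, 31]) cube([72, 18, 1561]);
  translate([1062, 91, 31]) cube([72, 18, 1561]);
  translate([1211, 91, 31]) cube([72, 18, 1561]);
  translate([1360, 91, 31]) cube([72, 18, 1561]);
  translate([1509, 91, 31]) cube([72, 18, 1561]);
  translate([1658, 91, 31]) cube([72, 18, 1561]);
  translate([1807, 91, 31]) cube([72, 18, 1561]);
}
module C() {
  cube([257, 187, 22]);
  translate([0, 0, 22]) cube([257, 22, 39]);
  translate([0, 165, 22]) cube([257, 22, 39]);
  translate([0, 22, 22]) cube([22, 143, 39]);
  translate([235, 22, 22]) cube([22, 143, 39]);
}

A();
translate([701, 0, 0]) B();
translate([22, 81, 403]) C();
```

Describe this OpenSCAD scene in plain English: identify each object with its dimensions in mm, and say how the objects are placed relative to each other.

A is a four-legged stool. The seat is 301×349 mm, 27 mm thick, top at z = 403 mm. It stands on four square legs, each 30×30 mm in cross-section, from z = 0 to the seat underside, each flush with a corner of the seat.

B is a fence section. Two 91×91 mm posts, 1635 mm tall, stand on the floor with a clear span of 1868 mm between their inner faces. Two horizontal rails of 91×60 mm section span the gap between the posts with their undersides at z = 238 mm and z = 1424 mm, flush with the posts' −y face. 12 pickets, each 72 mm wide, 18 mm thick and 1561 mm tall, are fixed to the +y face of the rails with their bottoms at z = 31 mm, evenly spaced across the span with equal gaps (rounded down to the nearest mm) at the −x end and between each pair — any rounding remainder accumulates at the +x end.

C is an open-topped rectangular box: outside dimensions 257×187×61 mm, with a uniform wall and base thickness of 22 mm. The base is a full 257×187 slab on the floor; four walls sit on top of the base. The front and back walls (the −y and +y sides) span the full width; the two side walls fit between them.

The fence section is on the floor beside the stool on its +x side. The open box is on top of the stool, centred.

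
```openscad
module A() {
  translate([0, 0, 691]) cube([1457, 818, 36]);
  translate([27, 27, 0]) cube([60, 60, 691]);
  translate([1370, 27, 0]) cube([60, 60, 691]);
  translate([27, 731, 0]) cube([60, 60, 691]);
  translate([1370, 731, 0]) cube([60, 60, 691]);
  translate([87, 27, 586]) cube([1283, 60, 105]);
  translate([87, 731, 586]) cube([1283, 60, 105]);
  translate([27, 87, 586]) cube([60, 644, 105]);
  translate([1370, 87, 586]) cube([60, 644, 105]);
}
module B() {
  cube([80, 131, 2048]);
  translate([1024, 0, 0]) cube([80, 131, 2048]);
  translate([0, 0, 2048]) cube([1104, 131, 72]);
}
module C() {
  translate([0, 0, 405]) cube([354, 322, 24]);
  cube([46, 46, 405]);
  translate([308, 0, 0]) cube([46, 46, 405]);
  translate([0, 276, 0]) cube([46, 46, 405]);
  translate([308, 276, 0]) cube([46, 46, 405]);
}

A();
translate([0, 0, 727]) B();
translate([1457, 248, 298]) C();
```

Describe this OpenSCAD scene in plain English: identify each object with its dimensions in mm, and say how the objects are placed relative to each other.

A is a table: top 1457 mm (x) × 818 mm (y), 36 mm thick, upper face at z = 727 mm, on four 60×60 mm square legs, each inset 27 mm from the nearest pair of top edges, running from z = 0 to the bottom of the top. Four apron rails, 60 mm thick and 105 mm tall, run between adjacent legs with their top edges flush with the underside of the top and their outer faces flush with the legs' outer faces.

B is a rectangular door frame: two vertical jambs of 80×131 mm section, 2048 mm tall, with a clear opening 944 mm wide between their inner faces. A header 72 mm tall and 131 mm deep lies on top of the jambs and spans the full outside width.

C is a four-legged stool. The seat is 354×322 mm, 24 mm thick, top at z = 429 mm. It stands on four square legs, each 46×46 mm in cross-section, from z = 0 to the seat underside, each flush with a corner of the seat.

The door frame is on top of the table. The stool is beside the table with their tops flush at z = 727.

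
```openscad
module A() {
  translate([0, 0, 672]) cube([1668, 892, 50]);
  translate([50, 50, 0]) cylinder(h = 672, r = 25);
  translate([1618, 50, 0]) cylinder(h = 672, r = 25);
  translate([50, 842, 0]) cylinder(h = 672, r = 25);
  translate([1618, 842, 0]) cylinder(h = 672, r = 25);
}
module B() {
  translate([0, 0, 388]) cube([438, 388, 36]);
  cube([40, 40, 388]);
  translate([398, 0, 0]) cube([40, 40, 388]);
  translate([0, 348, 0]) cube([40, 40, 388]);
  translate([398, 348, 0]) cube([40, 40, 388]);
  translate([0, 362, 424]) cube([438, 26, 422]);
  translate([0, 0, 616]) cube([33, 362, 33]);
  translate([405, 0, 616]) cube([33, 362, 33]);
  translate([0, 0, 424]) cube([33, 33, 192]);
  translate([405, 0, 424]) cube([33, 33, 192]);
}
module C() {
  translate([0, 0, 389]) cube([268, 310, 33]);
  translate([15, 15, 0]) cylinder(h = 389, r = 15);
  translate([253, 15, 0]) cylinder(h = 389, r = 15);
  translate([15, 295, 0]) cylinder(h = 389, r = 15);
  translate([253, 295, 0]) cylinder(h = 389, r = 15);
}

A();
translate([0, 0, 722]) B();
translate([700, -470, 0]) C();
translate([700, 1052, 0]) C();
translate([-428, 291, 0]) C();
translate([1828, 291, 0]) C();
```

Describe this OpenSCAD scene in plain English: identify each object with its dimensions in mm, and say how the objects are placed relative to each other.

A is a table: top 1668 mm (x) × 892 mm (y), 50 mm thick, upper face at z = 722 mm, on four round legs of 50 mm diameter, each leg's bounding box inset 25 mm from the nearest pair of top edges, running from z = 0 to the bottom of the top.

B is a chair. The seat is a 438×388×36 mm slab with its top at z = 424 mm, on four 40×40 mm corner legs (flush with the seat edges, standing on z = 0). A flat backrest 26 mm thick, 422 mm tall, spans the full seat width and rises from the seat top along its +y edge, rear face flush with the rear of the seat. Two armrests of 33×33 mm section run along each side from the seat's front edge to the front of the backrest, top faces 225 mm above the seat top and outer faces flush with the seat's x-edges; a 33×33 mm post under the front of each armrest stands on the seat at the front corner.

C is a four-legged stool. The seat is a 268×310×33 mm slab whose top surface is at z = 422 mm; four round legs, each 30 mm in diameter, run from the floor (z = 0) to the underside of the seat, each leg's axis is inset half a diameter from the nearest pair of seat edges (so the leg's bounding box is flush with the corner).

The chair is on top of the table. Four stools sit around the table at the −y, +y, −x, +x sides.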